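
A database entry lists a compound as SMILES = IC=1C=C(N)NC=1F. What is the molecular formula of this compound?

C4H4FIN2

Walk through each heavy atom and fill implicit hydrogens from standard valence (C 4, N 3, O 2, S 2, halogen 1):
  atom 1: I (halogen, monovalent) → 0 H
  atom 2: C, bond orders sum to 4 (valence 4) → 0 H
  atom 3: C, bond orders sum to 3 (valence 4) → 1 H
  atom 4: C, bond orders sum to 4 (valence 4) → 0 H
  atom 5: N, bond orders sum to 1 (valence 3) → 2 H
  atom 6: N, bond orders sum to 2 (valence 3) → 1 H
  atom 7: C, bond orders sum to 4 (valence 4) → 0 H
  atom 8: F (halogen, monovalent) → 0 H
Totals → C:4, H:4, F:1, I:1, N:2.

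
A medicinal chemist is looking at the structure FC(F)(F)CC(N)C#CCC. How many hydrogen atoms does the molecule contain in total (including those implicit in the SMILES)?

10

Walk through each heavy atom and fill implicit hydrogens from standard valence (C 4, N 3, O 2, S 2, halogen 1):
  atom 1: F (halogen, monovalent) → 0 H
  atom 2: C, bond orders sum to 4 (valence 4) → 0 H
  atom 3: F (halogen, monovalent) → 0 H
  atom 4: F (halogen, monovalent) → 0 H
  atom 5: C, bond orders sum to 2 (valence 4) → 2 H
  atom 6: C, bond orders sum to 3 (valence 4) → 1 H
  atom 7: N, bond orders sum to 1 (valence 3) → 2 H
  atom 8: C, bond orders sum to 4 (valence 4) → 0 H
  atom 9: C, bond orders sum to 4 (valence 4) → 0 H
  atom 10: C, bond orders sum to 2 (valence 4) → 2 H
  atom 11: C, bond orders sum to 1 (valence 4) → 3 H
Total hydrogens: 10.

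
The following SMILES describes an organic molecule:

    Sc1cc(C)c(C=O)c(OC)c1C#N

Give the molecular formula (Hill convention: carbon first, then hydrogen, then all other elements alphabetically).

C10H9NO2S

Walk through each heavy atom and fill implicit hydrogens from standard valence (C 4, N 3, O 2, S 2, halogen 1); for lowercase aromatic atoms, an aromatic c carries 1 H when it has two neighbours and 0 H with three, and aromatic n carries 0 H:
  atom 1: S, bond orders sum to 1 (valence 2) → 1 H
  atom 2: aromatic c, 3 neighbours → 0 H
  atom 3: aromatic c, 2 neighbours → 1 H
  atom 4: aromatic c, 3 neighbours → 0 H
  atom 5: C, bond orders sum to 1 (valence 4) → 3 H
  atom 6: aromatic c, 3 neighbours → 0 H
  atom 7: C, bond orders sum to 3 (valence 4) → 1 H
  atom 8: O, bond orders sum to 2 (valence 2) → 0 H
  atom 9: aromatic c, 3 neighbours → 0 H
  atom 10: O, bond orders sum to 2 (valence 2) → 0 H
  atom 11: C, bond orders sum to 1 (valence 4) → 3 H
  atom 12: aromatic c, 3 neighbours → 0 H
  atom 13: C, bond orders sum to 4 (valence 4) → 0 H
  atom 14: N, bond orders sum to 3 (valence 3) → 0 H
Totals → C:10, H:9, N:1, O:2, S:1.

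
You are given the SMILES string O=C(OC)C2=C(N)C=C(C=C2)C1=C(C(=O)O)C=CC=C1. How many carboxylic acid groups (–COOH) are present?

The carboxylic acid motif appears at heavy-atom position 14 in the SMILES.
Other groups present: 1 ester, 1 primary amine.
Carboxylic acid count: 1.

1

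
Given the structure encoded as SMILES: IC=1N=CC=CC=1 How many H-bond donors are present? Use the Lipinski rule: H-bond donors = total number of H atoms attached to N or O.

0

Donors: find every N or O and count the H atoms it carries.
  atom 3 (N): bond orders sum to 3 → 0 H
Lipinski HBD = 0.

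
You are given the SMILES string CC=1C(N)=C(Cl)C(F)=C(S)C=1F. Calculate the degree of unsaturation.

4

Degree of unsaturation = (number of rings) + (number of π bonds).
Ring closures in the SMILES: 1.
π bonds: 3 double bonds (each 1 DoU) → 3 DoU from unsaturation.
Total DoU = 1 + 3 = 4.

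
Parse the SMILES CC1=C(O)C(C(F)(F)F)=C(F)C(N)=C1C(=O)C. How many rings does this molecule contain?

1

In SMILES, each pair of matching ring-closure digits denotes one ring-closing bond; the number of such bonds equals the number of independent rings.
Ring-closure bonds here: 1.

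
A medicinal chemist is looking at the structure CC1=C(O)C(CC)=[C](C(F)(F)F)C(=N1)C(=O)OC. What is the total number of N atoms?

Scan the SMILES for N atoms (remember two-letter symbols like Cl and Br are single atoms).
Nitrogen count: 1.

1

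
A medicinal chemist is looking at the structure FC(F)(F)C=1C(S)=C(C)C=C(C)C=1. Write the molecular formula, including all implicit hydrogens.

Walk through each heavy atom and fill implicit hydrogens from standard valence (C 4, N 3, O 2, S 2, halogen 1):
  atom 1: F (halogen, monovalent) → 0 H
  atom 2: C, bond orders sum to 4 (valence 4) → 0 H
  atom 3: F (halogen, monovalent) → 0 H
  atom 4: F (halogen, monovalent) → 0 H
  atom 5: C, bond orders sum to 4 (valence 4) → 0 H
  atom 6: C, bond orders sum to 4 (valence 4) → 0 H
  atom 7: S, bond orders sum to 1 (valence 2) → 1 H
  atom 8: C, bond orders sum to 4 (valence 4) → 0 H
  atom 9: C, bond orders sum to 1 (valence 4) → 3 H
  atom 10: C, bond orders sum to 3 (valence 4) → 1 H
  atom 11: C, bond orders sum to 4 (valence 4) → 0 H
  atom 12: C, bond orders sum to 1 (valence 4) → 3 H
  atom 13: C, bond orders sum to 3 (valence 4) → 1 H
Totals → C:9, H:9, F:3, S:1.

C9H9F3S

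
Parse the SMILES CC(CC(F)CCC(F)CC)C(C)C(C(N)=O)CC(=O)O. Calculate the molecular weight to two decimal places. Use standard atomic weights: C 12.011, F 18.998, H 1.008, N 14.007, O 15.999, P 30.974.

307.38 g/mol

First, the molecular formula is C15H27F2NO3 (counting implicit H from valence).
  C: 15 × 12.011 = 180.165
  F: 2 × 18.998 = 37.996
  H: 27 × 1.008 = 27.216
  N: 1 × 14.007 = 14.007
  O: 3 × 15.999 = 47.997
Sum: 15×12.011 + 2×18.998 + 27×1.008 + 1×14.007 + 3×15.999 = 307.381 → 307.38 g/mol.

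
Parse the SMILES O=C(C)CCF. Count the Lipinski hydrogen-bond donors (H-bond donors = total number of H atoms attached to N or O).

0

Donors: find every N or O and count the H atoms it carries.
  atom 1 (O): bond orders sum to 2 → 0 H
Lipinski HBD = 0.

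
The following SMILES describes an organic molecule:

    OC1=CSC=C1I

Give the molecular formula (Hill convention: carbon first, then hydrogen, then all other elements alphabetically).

C4H3IOS

Walk through each heavy atom and fill implicit hydrogens from standard valence (C 4, N 3, O 2, S 2, halogen 1):
  atom 1: O, bond orders sum to 1 (valence 2) → 1 H
  atom 2: C, bond orders sum to 4 (valence 4) → 0 H
  atom 3: C, bond orders sum to 3 (valence 4) → 1 H
  atom 4: S, bond orders sum to 2 (valence 2) → 0 H
  atom 5: C, bond orders sum to 3 (valence 4) → 1 H
  atom 6: C, bond orders sum to 4 (valence 4) → 0 H
  atom 7: I (halogen, monovalent) → 0 H
Totals → C:4, H:3, I:1, O:1, S:1.
In Hill order: C4H3IOS.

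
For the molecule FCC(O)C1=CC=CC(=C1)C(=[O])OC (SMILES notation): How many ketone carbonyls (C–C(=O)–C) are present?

Scan the SMILES for the ketone motif — none present.
Groups that are present: 1 ester, 1 hydroxyl.

0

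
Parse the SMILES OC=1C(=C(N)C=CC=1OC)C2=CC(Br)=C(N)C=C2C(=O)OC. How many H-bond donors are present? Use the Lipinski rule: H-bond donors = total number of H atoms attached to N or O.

5

Donors: find every N or O and count the H atoms it carries.
  atom 1 (O): bond orders sum to 1 → 1 H
  atom 5 (N): bond orders sum to 1 → 2 H
  atom 9 (O): bond orders sum to 2 → 0 H
  atom 16 (N): bond orders sum to 1 → 2 H
  atom 20 (O): bond orders sum to 2 → 0 H
  atom 21 (O): bond orders sum to 2 → 0 H
Lipinski HBD = 5.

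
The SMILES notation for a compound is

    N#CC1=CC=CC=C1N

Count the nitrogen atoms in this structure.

2

Scan the SMILES for N atoms (remember two-letter symbols like Cl and Br are single atoms).
Nitrogen count: 2.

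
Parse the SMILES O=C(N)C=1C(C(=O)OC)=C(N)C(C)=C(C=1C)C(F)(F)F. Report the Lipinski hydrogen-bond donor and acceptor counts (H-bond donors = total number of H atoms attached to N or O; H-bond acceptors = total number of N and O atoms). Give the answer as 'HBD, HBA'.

4, 5

Donors: find every N or O and count the H atoms it carries.
  atom 1 (O): bond orders sum to 2 → 0 H
  atom 3 (N): bond orders sum to 1 → 2 H
  atom 7 (O): bond orders sum to 2 → 0 H
  atom 8 (O): bond orders sum to 2 → 0 H
  atom 11 (N): bond orders sum to 1 → 2 H
Lipinski HBD = 4.
Acceptors: N atoms = 2, O atoms = 3 → HBA = 5.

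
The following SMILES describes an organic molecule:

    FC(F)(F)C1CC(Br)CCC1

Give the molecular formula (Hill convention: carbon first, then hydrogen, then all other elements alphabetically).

C7H10BrF3

Walk through each heavy atom and fill implicit hydrogens from standard valence (C 4, N 3, O 2, S 2, halogen 1):
  atom 1: F (halogen, monovalent) → 0 H
  atom 2: C, bond orders sum to 4 (valence 4) → 0 H
  atom 3: F (halogen, monovalent) → 0 H
  atom 4: F (halogen, monovalent) → 0 H
  atom 5: C, bond orders sum to 3 (valence 4) → 1 H
  atom 6: C, bond orders sum to 2 (valence 4) → 2 H
  atom 7: C, bond orders sum to 3 (valence 4) → 1 H
  atom 8: Br (halogen, monovalent) → 0 H
  atom 9: C, bond orders sum to 2 (valence 4) → 2 H
  atom 10: C, bond orders sum to 2 (valence 4) → 2 H
  atom 11: C, bond orders sum to 2 (valence 4) → 2 H
Totals → C:7, H:10, Br:1, F:3.
In Hill order: C7H10BrF3.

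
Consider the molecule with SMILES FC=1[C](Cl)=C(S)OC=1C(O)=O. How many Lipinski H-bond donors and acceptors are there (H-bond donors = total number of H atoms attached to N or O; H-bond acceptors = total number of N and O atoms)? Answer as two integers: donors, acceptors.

1, 3

Donors: find every N or O and count the H atoms it carries.
  atom 7 (O): bond orders sum to 2 → 0 H
  atom 10 (O): bond orders sum to 1 → 1 H
  atom 11 (O): bond orders sum to 2 → 0 H
Lipinski HBD = 1.
Acceptors: N atoms = 0, O atoms = 3 → HBA = 3.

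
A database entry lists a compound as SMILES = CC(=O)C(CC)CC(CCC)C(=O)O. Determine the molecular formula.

C11H20O3

Walk through each heavy atom and fill implicit hydrogens from standard valence (C 4, N 3, O 2, S 2, halogen 1):
  atom 1: C, bond orders sum to 1 (valence 4) → 3 H
  atom 2: C, bond orders sum to 4 (valence 4) → 0 H
  atom 3: O, bond orders sum to 2 (valence 2) → 0 H
  atom 4: C, bond orders sum to 3 (valence 4) → 1 H
  atom 5: C, bond orders sum to 2 (valence 4) → 2 H
  atom 6: C, bond orders sum to 1 (valence 4) → 3 H
  atom 7: C, bond orders sum to 2 (valence 4) → 2 H
  atom 8: C, bond orders sum to 3 (valence 4) → 1 H
  atom 9: C, bond orders sum to 2 (valence 4) → 2 H
  atom 10: C, bond orders sum to 2 (valence 4) → 2 H
  atom 11: C, bond orders sum to 1 (valence 4) → 3 H
  atom 12: C, bond orders sum to 4 (valence 4) → 0 H
  atom 13: O, bond orders sum to 2 (valence 2) → 0 H
  atom 14: O, bond orders sum to 1 (valence 2) → 1 H
Totals → C:11, H:20, O:3.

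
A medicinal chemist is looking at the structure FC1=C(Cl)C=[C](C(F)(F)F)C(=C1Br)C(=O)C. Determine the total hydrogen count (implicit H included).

Walk through each heavy atom and fill implicit hydrogens from standard valence (C 4, N 3, O 2, S 2, halogen 1):
  atom 1: F (halogen, monovalent) → 0 H
  atom 2: C, bond orders sum to 4 (valence 4) → 0 H
  atom 3: C, bond orders sum to 4 (valence 4) → 0 H
  atom 4: Cl (halogen, monovalent) → 0 H
  atom 5: C, bond orders sum to 3 (valence 4) → 1 H
  atom 6: C with explicit H count 0
  atom 7: C, bond orders sum to 4 (valence 4) → 0 H
  atom 8: F (halogen, monovalent) → 0 H
  atom 9: F (halogen, monovalent) → 0 H
  atom 10: F (halogen, monovalent) → 0 H
  atom 11: C, bond orders sum to 4 (valence 4) → 0 H
  atom 12: C, bond orders sum to 4 (valence 4) → 0 H
  atom 13: Br (halogen, monovalent) → 0 H
  atom 14: C, bond orders sum to 4 (valence 4) → 0 H
  atom 15: O, bond orders sum to 2 (valence 2) → 0 H
  atom 16: C, bond orders sum to 1 (valence 4) → 3 H
Total hydrogens: 4.

4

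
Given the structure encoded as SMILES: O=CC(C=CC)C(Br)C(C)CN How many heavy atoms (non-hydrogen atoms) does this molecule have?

Every atom symbol written in the SMILES (organic subset) is one heavy atom; implicit H are not written.
Heavy atoms by element → Br:1, C:9, N:1, O:1.
Total: 12.

12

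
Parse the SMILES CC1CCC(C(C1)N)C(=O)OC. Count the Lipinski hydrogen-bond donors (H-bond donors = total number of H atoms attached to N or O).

2

Donors: find every N or O and count the H atoms it carries.
  atom 8 (N): bond orders sum to 1 → 2 H
  atom 10 (O): bond orders sum to 2 → 0 H
  atom 11 (O): bond orders sum to 2 → 0 H
Lipinski HBD = 2.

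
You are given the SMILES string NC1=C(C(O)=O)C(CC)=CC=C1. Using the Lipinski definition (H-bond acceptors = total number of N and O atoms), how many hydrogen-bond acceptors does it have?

N atoms: 1; O atoms: 2.
Lipinski HBA = 1 + 2 = 3.

3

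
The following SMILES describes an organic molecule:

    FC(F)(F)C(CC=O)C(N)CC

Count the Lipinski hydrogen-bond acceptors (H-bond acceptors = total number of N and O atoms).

N atoms: 1; O atoms: 1.
Lipinski HBA = 1 + 1 = 2.

2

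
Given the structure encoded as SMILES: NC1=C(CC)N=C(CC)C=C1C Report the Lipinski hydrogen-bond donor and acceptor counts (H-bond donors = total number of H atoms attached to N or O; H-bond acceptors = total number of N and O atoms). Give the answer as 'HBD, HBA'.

Donors: find every N or O and count the H atoms it carries.
  atom 1 (N): bond orders sum to 1 → 2 H
  atom 6 (N): bond orders sum to 3 → 0 H
Lipinski HBD = 2.
Acceptors: N atoms = 2, O atoms = 0 → HBA = 2.

2, 2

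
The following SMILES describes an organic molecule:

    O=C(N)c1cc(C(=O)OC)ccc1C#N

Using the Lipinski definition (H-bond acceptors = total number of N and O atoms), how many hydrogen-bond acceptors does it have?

5

N atoms: 2; O atoms: 3.
Lipinski HBA = 2 + 3 = 5.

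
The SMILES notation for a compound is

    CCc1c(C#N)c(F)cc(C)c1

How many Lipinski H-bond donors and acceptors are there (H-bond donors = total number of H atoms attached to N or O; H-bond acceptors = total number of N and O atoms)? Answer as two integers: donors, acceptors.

0, 1

Donors: find every N or O and count the H atoms it carries.
  atom 6 (N): bond orders sum to 3 → 0 H
Lipinski HBD = 0.
Acceptors: N atoms = 1, O atoms = 0 → HBA = 1.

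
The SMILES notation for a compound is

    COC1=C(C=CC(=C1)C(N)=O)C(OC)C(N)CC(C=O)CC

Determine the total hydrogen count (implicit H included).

24

Walk through each heavy atom and fill implicit hydrogens from standard valence (C 4, N 3, O 2, S 2, halogen 1):
  atom 1: C, bond orders sum to 1 (valence 4) → 3 H
  atom 2: O, bond orders sum to 2 (valence 2) → 0 H
  atom 3: C, bond orders sum to 4 (valence 4) → 0 H
  atom 4: C, bond orders sum to 4 (valence 4) → 0 H
  atom 5: C, bond orders sum to 3 (valence 4) → 1 H
  atom 6: C, bond orders sum to 3 (valence 4) → 1 H
  atom 7: C, bond orders sum to 4 (valence 4) → 0 H
  atom 8: C, bond orders sum to 3 (valence 4) → 1 H
  atom 9: C, bond orders sum to 4 (valence 4) → 0 H
  atom 10: N, bond orders sum to 1 (valence 3) → 2 H
  atom 11: O, bond orders sum to 2 (valence 2) → 0 H
  atom 12: C, bond orders sum to 3 (valence 4) → 1 H
  atom 13: O, bond orders sum to 2 (valence 2) → 0 H
  atom 14: C, bond orders sum to 1 (valence 4) → 3 H
  atom 15: C, bond orders sum to 3 (valence 4) → 1 H
  atom 16: N, bond orders sum to 1 (valence 3) → 2 H
  atom 17: C, bond orders sum to 2 (valence 4) → 2 H
  atom 18: C, bond orders sum to 3 (valence 4) → 1 H
  atom 19: C, bond orders sum to 3 (valence 4) → 1 H
  atom 20: O, bond orders sum to 2 (valence 2) → 0 H
  atom 21: C, bond orders sum to 2 (valence 4) → 2 H
  atom 22: C, bond orders sum to 1 (valence 4) → 3 H
Total hydrogens: 24.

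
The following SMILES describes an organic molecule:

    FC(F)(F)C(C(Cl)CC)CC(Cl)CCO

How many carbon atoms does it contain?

Count every carbon token in the SMILES (each C, including those in ring-closure positions and inside branches).
Carbon count: 9.

9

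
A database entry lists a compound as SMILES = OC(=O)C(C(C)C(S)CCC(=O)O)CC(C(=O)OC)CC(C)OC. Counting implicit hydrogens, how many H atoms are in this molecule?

Walk through each heavy atom and fill implicit hydrogens from standard valence (C 4, N 3, O 2, S 2, halogen 1):
  atom 1: O, bond orders sum to 1 (valence 2) → 1 H
  atom 2: C, bond orders sum to 4 (valence 4) → 0 H
  atom 3: O, bond orders sum to 2 (valence 2) → 0 H
  atom 4: C, bond orders sum to 3 (valence 4) → 1 H
  atom 5: C, bond orders sum to 3 (valence 4) → 1 H
  atom 6: C, bond orders sum to 1 (valence 4) → 3 H
  atom 7: C, bond orders sum to 3 (valence 4) → 1 H
  atom 8: S, bond orders sum to 1 (valence 2) → 1 H
  atom 9: C, bond orders sum to 2 (valence 4) → 2 H
  atom 10: C, bond orders sum to 2 (valence 4) → 2 H
  atom 11: C, bond orders sum to 4 (valence 4) → 0 H
  atom 12: O, bond orders sum to 2 (valence 2) → 0 H
  atom 13: O, bond orders sum to 1 (valence 2) → 1 H
  atom 14: C, bond orders sum to 2 (valence 4) → 2 H
  atom 15: C, bond orders sum to 3 (valence 4) → 1 H
  atom 16: C, bond orders sum to 4 (valence 4) → 0 H
  atom 17: O, bond orders sum to 2 (valence 2) → 0 H
  atom 18: O, bond orders sum to 2 (valence 2) → 0 H
  atom 19: C, bond orders sum to 1 (valence 4) → 3 H
  atom 20: C, bond orders sum to 2 (valence 4) → 2 H
  atom 21: C, bond orders sum to 3 (valence 4) → 1 H
  atom 22: C, bond orders sum to 1 (valence 4) → 3 H
  atom 23: O, bond orders sum to 2 (valence 2) → 0 H
  atom 24: C, bond orders sum to 1 (valence 4) → 3 H
Total hydrogens: 28.

28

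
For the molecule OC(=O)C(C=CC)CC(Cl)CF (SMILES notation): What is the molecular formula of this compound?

Walk through each heavy atom and fill implicit hydrogens from standard valence (C 4, N 3, O 2, S 2, halogen 1):
  atom 1: O, bond orders sum to 1 (valence 2) → 1 H
  atom 2: C, bond orders sum to 4 (valence 4) → 0 H
  atom 3: O, bond orders sum to 2 (valence 2) → 0 H
  atom 4: C, bond orders sum to 3 (valence 4) → 1 H
  atom 5: C, bond orders sum to 3 (valence 4) → 1 H
  atom 6: C, bond orders sum to 3 (valence 4) → 1 H
  atom 7: C, bond orders sum to 1 (valence 4) → 3 H
  atom 8: C, bond orders sum to 2 (valence 4) → 2 H
  atom 9: C, bond orders sum to 3 (valence 4) → 1 H
  atom 10: Cl (halogen, monovalent) → 0 H
  atom 11: C, bond orders sum to 2 (valence 4) → 2 H
  atom 12: F (halogen, monovalent) → 0 H
Totals → C:8, H:12, Cl:1, F:1, O:2.

C8H12ClFO2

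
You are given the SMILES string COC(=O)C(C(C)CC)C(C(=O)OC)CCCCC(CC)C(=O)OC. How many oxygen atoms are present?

6

Scan the SMILES for O atoms (remember two-letter symbols like Cl and Br are single atoms).
Oxygen count: 6.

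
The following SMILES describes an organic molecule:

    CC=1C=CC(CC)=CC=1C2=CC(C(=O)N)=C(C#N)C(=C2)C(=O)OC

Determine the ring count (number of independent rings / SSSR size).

2

In SMILES, each pair of matching ring-closure digits denotes one ring-closing bond; the number of such bonds equals the number of independent rings.
Ring-closure bonds here: 2.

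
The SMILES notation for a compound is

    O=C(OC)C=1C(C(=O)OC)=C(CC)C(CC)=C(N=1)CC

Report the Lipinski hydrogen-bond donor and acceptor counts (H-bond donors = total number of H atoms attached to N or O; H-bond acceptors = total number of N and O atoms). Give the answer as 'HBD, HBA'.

0, 5

Donors: find every N or O and count the H atoms it carries.
  atom 1 (O): bond orders sum to 2 → 0 H
  atom 3 (O): bond orders sum to 2 → 0 H
  atom 8 (O): bond orders sum to 2 → 0 H
  atom 9 (O): bond orders sum to 2 → 0 H
  atom 18 (N): bond orders sum to 3 → 0 H
Lipinski HBD = 0.
Acceptors: N atoms = 1, O atoms = 4 → HBA = 5.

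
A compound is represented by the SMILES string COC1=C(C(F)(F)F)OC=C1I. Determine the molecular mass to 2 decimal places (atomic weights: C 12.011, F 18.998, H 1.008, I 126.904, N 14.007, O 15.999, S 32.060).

291.99 g/mol

First, the molecular formula is C6H4F3IO2 (counting implicit H from valence).
  C: 6 × 12.011 = 72.066
  F: 3 × 18.998 = 56.994
  H: 4 × 1.008 = 4.032
  I: 1 × 126.904 = 126.904
  O: 2 × 15.999 = 31.998
Sum: 6×12.011 + 3×18.998 + 4×1.008 + 1×126.904 + 2×15.999 = 291.994 → 291.99 g/mol.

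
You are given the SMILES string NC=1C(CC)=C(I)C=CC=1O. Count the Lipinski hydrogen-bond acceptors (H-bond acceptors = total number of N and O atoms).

N atoms: 1; O atoms: 1.
Lipinski HBA = 1 + 1 = 2.

2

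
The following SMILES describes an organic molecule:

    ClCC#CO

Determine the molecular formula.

Walk through each heavy atom and fill implicit hydrogens from standard valence (C 4, N 3, O 2, S 2, halogen 1):
  atom 1: Cl (halogen, monovalent) → 0 H
  atom 2: C, bond orders sum to 2 (valence 4) → 2 H
  atom 3: C, bond orders sum to 4 (valence 4) → 0 H
  atom 4: C, bond orders sum to 4 (valence 4) → 0 H
  atom 5: O, bond orders sum to 1 (valence 2) → 1 H
Totals → C:3, H:3, Cl:1, O:1.
In Hill order: C3H3ClO.

C3H3ClO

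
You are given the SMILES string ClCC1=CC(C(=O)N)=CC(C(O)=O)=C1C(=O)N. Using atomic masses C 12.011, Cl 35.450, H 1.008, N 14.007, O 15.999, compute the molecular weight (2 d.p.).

256.64 g/mol

First, the molecular formula is C10H9ClN2O4 (counting implicit H from valence).
  C: 10 × 12.011 = 120.110
  Cl: 1 × 35.450 = 35.450
  H: 9 × 1.008 = 9.072
  N: 2 × 14.007 = 28.014
  O: 4 × 15.999 = 63.996
Sum: 10×12.011 + 1×35.450 + 9×1.008 + 2×14.007 + 4×15.999 = 256.642 → 256.64 g/mol.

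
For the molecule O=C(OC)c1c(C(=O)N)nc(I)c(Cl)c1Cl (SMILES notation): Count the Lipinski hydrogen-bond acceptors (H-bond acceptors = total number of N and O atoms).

5

N atoms: 2; O atoms: 3.
Lipinski HBA = 2 + 3 = 5.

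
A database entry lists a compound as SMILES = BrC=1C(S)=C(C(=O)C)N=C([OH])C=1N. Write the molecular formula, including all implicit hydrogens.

C7H7BrN2O2S

Walk through each heavy atom and fill implicit hydrogens from standard valence (C 4, N 3, O 2, S 2, halogen 1):
  atom 1: Br (halogen, monovalent) → 0 H
  atom 2: C, bond orders sum to 4 (valence 4) → 0 H
  atom 3: C, bond orders sum to 4 (valence 4) → 0 H
  atom 4: S, bond orders sum to 1 (valence 2) → 1 H
  atom 5: C, bond orders sum to 4 (valence 4) → 0 H
  atom 6: C, bond orders sum to 4 (valence 4) → 0 H
  atom 7: O, bond orders sum to 2 (valence 2) → 0 H
  atom 8: C, bond orders sum to 1 (valence 4) → 3 H
  atom 9: N, bond orders sum to 3 (valence 3) → 0 H
  atom 10: C, bond orders sum to 4 (valence 4) → 0 H
  atom 11: O with explicit H count 1
  atom 12: C, bond orders sum to 4 (valence 4) → 0 H
  atom 13: N, bond orders sum to 1 (valence 3) → 2 H
Totals → C:7, H:7, Br:1, N:2, O:2, S:1.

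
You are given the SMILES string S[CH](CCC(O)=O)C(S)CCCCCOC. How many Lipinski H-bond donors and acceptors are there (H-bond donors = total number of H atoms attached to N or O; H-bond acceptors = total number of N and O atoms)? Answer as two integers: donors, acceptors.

1, 3

Donors: find every N or O and count the H atoms it carries.
  atom 6 (O): bond orders sum to 1 → 1 H
  atom 7 (O): bond orders sum to 2 → 0 H
  atom 15 (O): bond orders sum to 2 → 0 H
Lipinski HBD = 1.
Acceptors: N atoms = 0, O atoms = 3 → HBA = 3.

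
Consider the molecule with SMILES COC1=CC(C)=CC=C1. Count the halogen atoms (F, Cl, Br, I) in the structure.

Scan the SMILES for the halogen motif — none present.
Groups that are present: 1 ether.

0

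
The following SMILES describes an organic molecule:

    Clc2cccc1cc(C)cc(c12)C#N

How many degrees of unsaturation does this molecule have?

9

Molecular formula: C12H8ClN.
DoU = (2C + 2 + N − H − X) / 2, where X is the halogen count and O/S are ignored.
    = (2·12 + 2 + 1 − 8 − 1) / 2 = 18 / 2 = 9.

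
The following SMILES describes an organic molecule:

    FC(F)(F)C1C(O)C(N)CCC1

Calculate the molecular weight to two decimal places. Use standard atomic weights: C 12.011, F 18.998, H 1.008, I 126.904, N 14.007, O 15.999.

First, the molecular formula is C7H12F3NO (counting implicit H from valence).
  C: 7 × 12.011 = 84.077
  F: 3 × 18.998 = 56.994
  H: 12 × 1.008 = 12.096
  N: 1 × 14.007 = 14.007
  O: 1 × 15.999 = 15.999
Sum: 7×12.011 + 3×18.998 + 12×1.008 + 1×14.007 + 1×15.999 = 183.173 → 183.17 g/mol.

183.17 g/mol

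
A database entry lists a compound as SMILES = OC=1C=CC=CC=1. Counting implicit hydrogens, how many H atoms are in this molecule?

6

Walk through each heavy atom and fill implicit hydrogens from standard valence (C 4, N 3, O 2, S 2, halogen 1):
  atom 1: O, bond orders sum to 1 (valence 2) → 1 H
  atom 2: C, bond orders sum to 4 (valence 4) → 0 H
  atom 3: C, bond orders sum to 3 (valence 4) → 1 H
  atom 4: C, bond orders sum to 3 (valence 4) → 1 H
  atom 5: C, bond orders sum to 3 (valence 4) → 1 H
  atom 6: C, bond orders sum to 3 (valence 4) → 1 H
  atom 7: C, bond orders sum to 3 (valence 4) → 1 H
Total hydrogens: 6.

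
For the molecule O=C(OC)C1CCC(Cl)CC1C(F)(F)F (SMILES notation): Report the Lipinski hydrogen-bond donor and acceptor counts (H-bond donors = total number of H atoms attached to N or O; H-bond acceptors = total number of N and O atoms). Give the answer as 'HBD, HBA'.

0, 2

Donors: find every N or O and count the H atoms it carries.
  atom 1 (O): bond orders sum to 2 → 0 H
  atom 3 (O): bond orders sum to 2 → 0 H
Lipinski HBD = 0.
Acceptors: N atoms = 0, O atoms = 2 → HBA = 2.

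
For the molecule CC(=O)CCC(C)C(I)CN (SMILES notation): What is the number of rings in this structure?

In SMILES, each pair of matching ring-closure digits denotes one ring-closing bond; the number of such bonds equals the number of independent rings.
Ring-closure bonds here: 0.

0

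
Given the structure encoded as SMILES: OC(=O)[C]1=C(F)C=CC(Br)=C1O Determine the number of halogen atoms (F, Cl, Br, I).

2

Halogen atoms appear at heavy-atom positions 6, 10 (1×Br, 1×F).
Other groups present: 1 carboxylic acid, 1 hydroxyl.
Halogen count: 2.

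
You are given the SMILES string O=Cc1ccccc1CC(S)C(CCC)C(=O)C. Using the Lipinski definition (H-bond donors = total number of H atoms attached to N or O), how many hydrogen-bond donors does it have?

Donors: find every N or O and count the H atoms it carries.
  atom 1 (O): bond orders sum to 2 → 0 H
  atom 17 (O): bond orders sum to 2 → 0 H
Lipinski HBD = 0.

0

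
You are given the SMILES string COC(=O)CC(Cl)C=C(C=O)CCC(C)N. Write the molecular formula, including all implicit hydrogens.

C11H18ClNO3

Walk through each heavy atom and fill implicit hydrogens from standard valence (C 4, N 3, O 2, S 2, halogen 1):
  atom 1: C, bond orders sum to 1 (valence 4) → 3 H
  atom 2: O, bond orders sum to 2 (valence 2) → 0 H
  atom 3: C, bond orders sum to 4 (valence 4) → 0 H
  atom 4: O, bond orders sum to 2 (valence 2) → 0 H
  atom 5: C, bond orders sum to 2 (valence 4) → 2 H
  atom 6: C, bond orders sum to 3 (valence 4) → 1 H
  atom 7: Cl (halogen, monovalent) → 0 H
  atom 8: C, bond orders sum to 3 (valence 4) → 1 H
  atom 9: C, bond orders sum to 4 (valence 4) → 0 H
  atom 10: C, bond orders sum to 3 (valence 4) → 1 H
  atom 11: O, bond orders sum to 2 (valence 2) → 0 H
  atom 12: C, bond orders sum to 2 (valence 4) → 2 H
  atom 13: C, bond orders sum to 2 (valence 4) → 2 H
  atom 14: C, bond orders sum to 3 (valence 4) → 1 H
  atom 15: C, bond orders sum to 1 (valence 4) → 3 H
  atom 16: N, bond orders sum to 1 (valence 3) → 2 H
Totals → C:11, H:18, Cl:1, N:1, O:3.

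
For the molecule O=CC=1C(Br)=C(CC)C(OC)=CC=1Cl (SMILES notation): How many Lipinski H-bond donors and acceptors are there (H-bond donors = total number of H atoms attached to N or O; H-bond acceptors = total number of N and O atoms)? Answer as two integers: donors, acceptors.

Donors: find every N or O and count the H atoms it carries.
  atom 1 (O): bond orders sum to 2 → 0 H
  atom 10 (O): bond orders sum to 2 → 0 H
Lipinski HBD = 0.
Acceptors: N atoms = 0, O atoms = 2 → HBA = 2.

0, 2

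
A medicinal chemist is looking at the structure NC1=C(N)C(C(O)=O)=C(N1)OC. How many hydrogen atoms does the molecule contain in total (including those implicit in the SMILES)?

Walk through each heavy atom and fill implicit hydrogens from standard valence (C 4, N 3, O 2, S 2, halogen 1):
  atom 1: N, bond orders sum to 1 (valence 3) → 2 H
  atom 2: C, bond orders sum to 4 (valence 4) → 0 H
  atom 3: C, bond orders sum to 4 (valence 4) → 0 H
  atom 4: N, bond orders sum to 1 (valence 3) → 2 H
  atom 5: C, bond orders sum to 4 (valence 4) → 0 H
  atom 6: C, bond orders sum to 4 (valence 4) → 0 H
  atom 7: O, bond orders sum to 1 (valence 2) → 1 H
  atom 8: O, bond orders sum to 2 (valence 2) → 0 H
  atom 9: C, bond orders sum to 4 (valence 4) → 0 H
  atom 10: N, bond orders sum to 2 (valence 3) → 1 H
  atom 11: O, bond orders sum to 2 (valence 2) → 0 H
  atom 12: C, bond orders sum to 1 (valence 4) → 3 H
Total hydrogens: 9.

9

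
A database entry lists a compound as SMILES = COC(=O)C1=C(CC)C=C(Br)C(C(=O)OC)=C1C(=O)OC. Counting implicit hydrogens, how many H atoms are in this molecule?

15

Walk through each heavy atom and fill implicit hydrogens from standard valence (C 4, N 3, O 2, S 2, halogen 1):
  atom 1: C, bond orders sum to 1 (valence 4) → 3 H
  atom 2: O, bond orders sum to 2 (valence 2) → 0 H
  atom 3: C, bond orders sum to 4 (valence 4) → 0 H
  atom 4: O, bond orders sum to 2 (valence 2) → 0 H
  atom 5: C, bond orders sum to 4 (valence 4) → 0 H
  atom 6: C, bond orders sum to 4 (valence 4) → 0 H
  atom 7: C, bond orders sum to 2 (valence 4) → 2 H
  atom 8: C, bond orders sum to 1 (valence 4) → 3 H
  atom 9: C, bond orders sum to 3 (valence 4) → 1 H
  atom 10: C, bond orders sum to 4 (valence 4) → 0 H
  atom 11: Br (halogen, monovalent) → 0 H
  atom 12: C, bond orders sum to 4 (valence 4) → 0 H
  atom 13: C, bond orders sum to 4 (valence 4) → 0 H
  atom 14: O, bond orders sum to 2 (valence 2) → 0 H
  atom 15: O, bond orders sum to 2 (valence 2) → 0 H
  atom 16: C, bond orders sum to 1 (valence 4) → 3 H
  atom 17: C, bond orders sum to 4 (valence 4) → 0 H
  atom 18: C, bond orders sum to 4 (valence 4) → 0 H
  atom 19: O, bond orders sum to 2 (valence 2) → 0 H
  atom 20: O, bond orders sum to 2 (valence 2) → 0 H
  atom 21: C, bond orders sum to 1 (valence 4) → 3 H
Total hydrogens: 15.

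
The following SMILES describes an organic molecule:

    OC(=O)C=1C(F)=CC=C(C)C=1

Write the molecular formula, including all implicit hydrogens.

C8H7FO2

Walk through each heavy atom and fill implicit hydrogens from standard valence (C 4, N 3, O 2, S 2, halogen 1):
  atom 1: O, bond orders sum to 1 (valence 2) → 1 H
  atom 2: C, bond orders sum to 4 (valence 4) → 0 H
  atom 3: O, bond orders sum to 2 (valence 2) → 0 H
  atom 4: C, bond orders sum to 4 (valence 4) → 0 H
  atom 5: C, bond orders sum to 4 (valence 4) → 0 H
  atom 6: F (halogen, monovalent) → 0 H
  atom 7: C, bond orders sum to 3 (valence 4) → 1 H
  atom 8: C, bond orders sum to 3 (valence 4) → 1 H
  atom 9: C, bond orders sum to 4 (valence 4) → 0 H
  atom 10: C, bond orders sum to 1 (valence 4) → 3 H
  atom 11: C, bond orders sum to 3 (valence 4) → 1 H
Totals → C:8, H:7, F:1, O:2.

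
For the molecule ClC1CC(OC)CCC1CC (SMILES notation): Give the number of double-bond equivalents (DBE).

1

Degree of unsaturation = (number of rings) + (number of π bonds).
Ring closures in the SMILES: 1.
π bonds: none → 0 DoU from unsaturation.
Total DoU = 1 + 0 = 1.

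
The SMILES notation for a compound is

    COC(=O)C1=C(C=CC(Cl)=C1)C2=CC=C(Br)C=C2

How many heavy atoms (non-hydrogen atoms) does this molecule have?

Every atom symbol written in the SMILES (organic subset) is one heavy atom; implicit H are not written.
Heavy atoms by element → Br:1, C:14, Cl:1, O:2.
Total: 18.

18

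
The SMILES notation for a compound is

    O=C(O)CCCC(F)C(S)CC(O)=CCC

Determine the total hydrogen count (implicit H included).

19

Walk through each heavy atom and fill implicit hydrogens from standard valence (C 4, N 3, O 2, S 2, halogen 1):
  atom 1: O, bond orders sum to 2 (valence 2) → 0 H
  atom 2: C, bond orders sum to 4 (valence 4) → 0 H
  atom 3: O, bond orders sum to 1 (valence 2) → 1 H
  atom 4: C, bond orders sum to 2 (valence 4) → 2 H
  atom 5: C, bond orders sum to 2 (valence 4) → 2 H
  atom 6: C, bond orders sum to 2 (valence 4) → 2 H
  atom 7: C, bond orders sum to 3 (valence 4) → 1 H
  atom 8: F (halogen, monovalent) → 0 H
  atom 9: C, bond orders sum to 3 (valence 4) → 1 H
  atom 10: S, bond orders sum to 1 (valence 2) → 1 H
  atom 11: C, bond orders sum to 2 (valence 4) → 2 H
  atom 12: C, bond orders sum to 4 (valence 4) → 0 H
  atom 13: O, bond orders sum to 1 (valence 2) → 1 H
  atom 14: C, bond orders sum to 3 (valence 4) → 1 H
  atom 15: C, bond orders sum to 2 (valence 4) → 2 H
  atom 16: C, bond orders sum to 1 (valence 4) → 3 H
Total hydrogens: 19.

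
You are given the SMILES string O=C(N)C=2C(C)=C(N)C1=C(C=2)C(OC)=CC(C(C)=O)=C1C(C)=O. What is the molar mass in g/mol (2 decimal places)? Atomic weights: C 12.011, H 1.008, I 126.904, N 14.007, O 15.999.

314.34 g/mol

First, the molecular formula is C17H18N2O4 (counting implicit H from valence).
  C: 17 × 12.011 = 204.187
  H: 18 × 1.008 = 18.144
  N: 2 × 14.007 = 28.014
  O: 4 × 15.999 = 63.996
Sum: 17×12.011 + 18×1.008 + 2×14.007 + 4×15.999 = 314.341 → 314.34 g/mol.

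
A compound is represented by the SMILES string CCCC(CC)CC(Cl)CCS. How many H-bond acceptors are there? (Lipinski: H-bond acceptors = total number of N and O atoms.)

0

N atoms: 0; O atoms: 0.
Lipinski HBA = 0 + 0 = 0.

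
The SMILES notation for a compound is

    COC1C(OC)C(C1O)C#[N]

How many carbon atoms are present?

Count every carbon token in the SMILES (each C, including those in ring-closure positions and inside branches).
Carbon count: 7.

7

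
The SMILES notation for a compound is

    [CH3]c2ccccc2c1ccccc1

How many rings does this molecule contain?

2

In SMILES, each pair of matching ring-closure digits denotes one ring-closing bond; the number of such bonds equals the number of independent rings.
Ring-closure bonds here: 2.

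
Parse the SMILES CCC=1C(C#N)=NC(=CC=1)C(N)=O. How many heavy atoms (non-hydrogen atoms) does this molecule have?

13

Every atom symbol written in the SMILES (organic subset) is one heavy atom; implicit H are not written.
Heavy atoms by element → C:9, N:3, O:1.
Total: 13.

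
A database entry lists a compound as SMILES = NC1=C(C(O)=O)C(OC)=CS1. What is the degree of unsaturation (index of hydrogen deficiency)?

4

Molecular formula: C6H7NO3S.
DoU = (2C + 2 + N − H − X) / 2, where X is the halogen count and O/S are ignored.
    = (2·6 + 2 + 1 − 7 − 0) / 2 = 8 / 2 = 4.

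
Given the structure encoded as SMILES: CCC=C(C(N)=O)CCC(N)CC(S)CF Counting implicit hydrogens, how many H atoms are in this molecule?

21

Walk through each heavy atom and fill implicit hydrogens from standard valence (C 4, N 3, O 2, S 2, halogen 1):
  atom 1: C, bond orders sum to 1 (valence 4) → 3 H
  atom 2: C, bond orders sum to 2 (valence 4) → 2 H
  atom 3: C, bond orders sum to 3 (valence 4) → 1 H
  atom 4: C, bond orders sum to 4 (valence 4) → 0 H
  atom 5: C, bond orders sum to 4 (valence 4) → 0 H
  atom 6: N, bond orders sum to 1 (valence 3) → 2 H
  atom 7: O, bond orders sum to 2 (valence 2) → 0 H
  atom 8: C, bond orders sum to 2 (valence 4) → 2 H
  atom 9: C, bond orders sum to 2 (valence 4) → 2 H
  atom 10: C, bond orders sum to 3 (valence 4) → 1 H
  atom 11: N, bond orders sum to 1 (valence 3) → 2 H
  atom 12: C, bond orders sum to 2 (valence 4) → 2 H
  atom 13: C, bond orders sum to 3 (valence 4) → 1 H
  atom 14: S, bond orders sum to 1 (valence 2) → 1 H
  atom 15: C, bond orders sum to 2 (valence 4) → 2 H
  atom 16: F (halogen, monovalent) → 0 H
Total hydrogens: 21.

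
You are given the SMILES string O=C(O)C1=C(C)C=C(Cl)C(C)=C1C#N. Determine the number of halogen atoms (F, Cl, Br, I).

1

Halogen atoms appear at heavy-atom position 9 (1×Cl).
Other groups present: 1 carboxylic acid, 1 nitrile.
Halogen count: 1.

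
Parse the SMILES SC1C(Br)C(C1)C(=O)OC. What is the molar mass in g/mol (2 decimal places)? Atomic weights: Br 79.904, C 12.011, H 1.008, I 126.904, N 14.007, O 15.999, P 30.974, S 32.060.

225.10 g/mol

First, the molecular formula is C6H9BrO2S (counting implicit H from valence).
  Br: 1 × 79.904 = 79.904
  C: 6 × 12.011 = 72.066
  H: 9 × 1.008 = 9.072
  O: 2 × 15.999 = 31.998
  S: 1 × 32.060 = 32.060
Sum: 1×79.904 + 6×12.011 + 9×1.008 + 2×15.999 + 1×32.060 = 225.100 → 225.10 g/mol.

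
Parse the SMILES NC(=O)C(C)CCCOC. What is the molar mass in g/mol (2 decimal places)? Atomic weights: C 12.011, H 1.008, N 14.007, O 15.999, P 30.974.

145.20 g/mol

First, the molecular formula is C7H15NO2 (counting implicit H from valence).
  C: 7 × 12.011 = 84.077
  H: 15 × 1.008 = 15.120
  N: 1 × 14.007 = 14.007
  O: 2 × 15.999 = 31.998
Sum: 7×12.011 + 15×1.008 + 1×14.007 + 2×15.999 = 145.202 → 145.20 g/mol.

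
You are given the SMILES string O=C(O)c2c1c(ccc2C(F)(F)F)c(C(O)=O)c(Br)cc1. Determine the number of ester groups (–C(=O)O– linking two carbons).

Scan the SMILES for the ester motif — none present.
Groups that are present: 2 carboxylic acid.

0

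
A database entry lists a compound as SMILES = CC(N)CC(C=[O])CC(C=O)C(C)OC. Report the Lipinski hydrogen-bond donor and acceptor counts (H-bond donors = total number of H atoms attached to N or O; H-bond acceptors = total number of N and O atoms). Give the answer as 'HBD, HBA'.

Donors: find every N or O and count the H atoms it carries.
  atom 3 (N): bond orders sum to 1 → 2 H
  atom 7 (O): bond orders sum to 2 → 0 H
  atom 11 (O): bond orders sum to 2 → 0 H
  atom 14 (O): bond orders sum to 2 → 0 H
Lipinski HBD = 2.
Acceptors: N atoms = 1, O atoms = 3 → HBA = 4.

2, 4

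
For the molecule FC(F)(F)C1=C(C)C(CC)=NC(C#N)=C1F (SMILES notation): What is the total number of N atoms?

Scan the SMILES for N atoms (remember two-letter symbols like Cl and Br are single atoms).
Nitrogen count: 2.

2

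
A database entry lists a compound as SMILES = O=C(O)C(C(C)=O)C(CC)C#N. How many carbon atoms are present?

Count every carbon token in the SMILES (each C, including those in ring-closure positions and inside branches).
Carbon count: 8.

8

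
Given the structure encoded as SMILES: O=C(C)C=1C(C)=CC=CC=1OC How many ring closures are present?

1

In SMILES, each pair of matching ring-closure digits denotes one ring-closing bond; the number of such bonds equals the number of independent rings.
Ring-closure bonds here: 1.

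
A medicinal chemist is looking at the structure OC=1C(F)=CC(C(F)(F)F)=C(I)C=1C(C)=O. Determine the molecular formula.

Walk through each heavy atom and fill implicit hydrogens from standard valence (C 4, N 3, O 2, S 2, halogen 1):
  atom 1: O, bond orders sum to 1 (valence 2) → 1 H
  atom 2: C, bond orders sum to 4 (valence 4) → 0 H
  atom 3: C, bond orders sum to 4 (valence 4) → 0 H
  atom 4: F (halogen, monovalent) → 0 H
  atom 5: C, bond orders sum to 3 (valence 4) → 1 H
  atom 6: C, bond orders sum to 4 (valence 4) → 0 H
  atom 7: C, bond orders sum to 4 (valence 4) → 0 H
  atom 8: F (halogen, monovalent) → 0 H
  atom 9: F (halogen, monovalent) → 0 H
  atom 10: F (halogen, monovalent) → 0 H
  atom 11: C, bond orders sum to 4 (valence 4) → 0 H
  atom 12: I (halogen, monovalent) → 0 H
  atom 13: C, bond orders sum to 4 (valence 4) → 0 H
  atom 14: C, bond orders sum to 4 (valence 4) → 0 H
  atom 15: C, bond orders sum to 1 (valence 4) → 3 H
  atom 16: O, bond orders sum to 2 (valence 2) → 0 H
Totals → C:9, H:5, F:4, I:1, O:2.

C9H5F4IO2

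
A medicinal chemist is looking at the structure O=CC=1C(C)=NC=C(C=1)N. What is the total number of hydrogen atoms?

8

Walk through each heavy atom and fill implicit hydrogens from standard valence (C 4, N 3, O 2, S 2, halogen 1):
  atom 1: O, bond orders sum to 2 (valence 2) → 0 H
  atom 2: C, bond orders sum to 3 (valence 4) → 1 H
  atom 3: C, bond orders sum to 4 (valence 4) → 0 H
  atom 4: C, bond orders sum to 4 (valence 4) → 0 H
  atom 5: C, bond orders sum to 1 (valence 4) → 3 H
  atom 6: N, bond orders sum to 3 (valence 3) → 0 H
  atom 7: C, bond orders sum to 3 (valence 4) → 1 H
  atom 8: C, bond orders sum to 4 (valence 4) → 0 H
  atom 9: C, bond orders sum to 3 (valence 4) → 1 H
  atom 10: N, bond orders sum to 1 (valence 3) → 2 H
Total hydrogens: 8.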